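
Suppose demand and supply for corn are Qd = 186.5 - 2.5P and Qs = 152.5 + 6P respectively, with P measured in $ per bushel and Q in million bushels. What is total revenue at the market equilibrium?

The market clears where 186.5 - 2.5P = 152.5 + 6P. Rearranging, 8.5P = 34, hence P* = 4.
Then Q* = 186.5 - 2.5(4) = 176.5.
Total revenue = P* × Q* = 4 × 176.5 = 706.

Total revenue = 706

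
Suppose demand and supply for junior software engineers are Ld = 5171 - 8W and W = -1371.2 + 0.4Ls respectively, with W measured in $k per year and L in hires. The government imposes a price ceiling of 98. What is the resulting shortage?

Rewriting in direct form: Ls = 3428 + 2.5W.
Evaluating both curves at the ceiling price 98 gives Ld = 4387, Ls = 3673.
Shortage = Ld - Ls = 4387 - 3673 = 714.

Shortage = 714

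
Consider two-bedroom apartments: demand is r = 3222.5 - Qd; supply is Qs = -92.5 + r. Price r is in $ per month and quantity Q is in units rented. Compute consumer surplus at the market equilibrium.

Solving each curve for Q: Qd = 3222.5 - r.
The market clears where 3222.5 - r = -92.5 + r. Rearranging, 2r = 3315, hence r* = 1657.5.
From the demand curve, Q* = 3222.5 - 1657.5 = 1565.
Demand choke price (Qd = 0): r = 3222.5. Consumer surplus = ½ × (3222.5 - 1657.5) × 1565 = 1224612.5.

Consumer surplus = 1224612.5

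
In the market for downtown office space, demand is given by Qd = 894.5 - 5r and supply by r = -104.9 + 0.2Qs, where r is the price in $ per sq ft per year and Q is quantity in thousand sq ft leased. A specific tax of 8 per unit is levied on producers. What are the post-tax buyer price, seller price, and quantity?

Rewriting in direct form: Qs = 524.5 + 5r.
With a tax of 8 on producers, they supply based on the net price r_s = r_b - 8, so Qs = 484.5 + 5r_b.
Market clearing requires 894.5 - 5r_b = 484.5 + 5r_b; hence 410 = 10r_b and r_b = 41.
So r_s = 33 and the quantity traded is Q = 894.5 - 5(41) = 689.5.

r_b = 41, r_s = 33, Q = 689.5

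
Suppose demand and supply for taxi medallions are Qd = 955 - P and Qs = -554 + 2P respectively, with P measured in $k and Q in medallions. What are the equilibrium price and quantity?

P* = 503, Q* = 452

The market clears where 955 - P = -554 + 2P. Rearranging, 3P = 1509, hence P* = 503.
Substitute back: Q* = 955 - 503 = 452.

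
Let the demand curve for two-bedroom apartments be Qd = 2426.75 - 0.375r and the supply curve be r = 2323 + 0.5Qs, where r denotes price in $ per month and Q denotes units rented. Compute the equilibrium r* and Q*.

Rewriting in direct form: Qs = -4646 + 2r.
The market clears where 2426.75 - 0.375r = -4646 + 2r. Rearranging, 2.375r = 7072.75, hence r* = 2978.
Substitute back: Q* = 2426.75 - 0.375(2978) = 1310.

r* = 2978, Q* = 1310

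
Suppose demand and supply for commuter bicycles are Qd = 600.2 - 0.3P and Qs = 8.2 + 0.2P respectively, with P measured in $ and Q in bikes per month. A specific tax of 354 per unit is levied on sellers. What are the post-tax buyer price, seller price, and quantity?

P_b = 1325.6, P_s = 971.6, Q = 202.52

With a tax of 354 on sellers, they supply based on the net price P_s = P_b - 354, so Qs = -62.6 + 0.2P_b.
Equate demand and the shifted supply: 600.2 - 0.3P_b = -62.6 + 0.2P_b, giving 0.5P_b = 662.8, so P_b = 1325.6.
So P_s = 971.6 and the quantity traded is Q = 600.2 - 0.3(1325.6) = 202.52.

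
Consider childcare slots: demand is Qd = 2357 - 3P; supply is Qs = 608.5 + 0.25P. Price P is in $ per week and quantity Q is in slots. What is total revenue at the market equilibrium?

The market clears where 2357 - 3P = 608.5 + 0.25P. Rearranging, 3.25P = 1748.5, hence P* = 538.
Plugging P* into demand: Q* = 2357 - 3(538) = 743.
Total revenue = P* × Q* = 538 × 743 = 399734.

Total revenue = 399734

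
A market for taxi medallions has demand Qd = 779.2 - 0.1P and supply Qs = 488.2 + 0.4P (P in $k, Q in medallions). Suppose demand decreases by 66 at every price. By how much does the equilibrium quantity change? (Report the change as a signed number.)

Set Qd = Qs: 779.2 - 0.1P = 488.2 + 0.4P, so 291 = 0.5P and P* = 582.
From the demand curve, Q* = 779.2 - 0.1(582) = 721.
After the shift, demand is Qd = 713.2 - 0.1P.
The new intersection has 225 = 0.5P, i.e. P = 450, Q = 668.2.
ΔQ = 668.2 - 721 = -52.8.

ΔQ = -52.8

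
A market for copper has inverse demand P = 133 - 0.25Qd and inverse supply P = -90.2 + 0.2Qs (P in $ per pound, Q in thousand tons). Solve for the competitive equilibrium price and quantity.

Solving each curve for Q: Qd = 532 - 4P and Qs = 451 + 5P.
Equating demand and supply, 532 - 4P = 451 + 5P gives 9P = 81, so P* = 9.
Substitute back: Q* = 532 - 4(9) = 496.

P* = 9, Q* = 496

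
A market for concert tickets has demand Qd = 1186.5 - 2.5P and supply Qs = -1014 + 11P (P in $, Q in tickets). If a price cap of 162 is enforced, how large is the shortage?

Evaluating both curves at the ceiling price 162 gives Qd = 781.5, Qs = 768.
Shortage = Qd - Qs = 781.5 - 768 = 13.5.

Shortage = 13.5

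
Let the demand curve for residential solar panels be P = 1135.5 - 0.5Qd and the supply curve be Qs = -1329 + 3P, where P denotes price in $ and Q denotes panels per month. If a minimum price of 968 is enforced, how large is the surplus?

Surplus = 1240

Inverting to quantity form: Qd = 2271 - 2P.
Evaluating both curves at the floor price 968 gives Qd = 335, Qs = 1575.
Surplus = Qs - Qd = 1575 - 335 = 1240.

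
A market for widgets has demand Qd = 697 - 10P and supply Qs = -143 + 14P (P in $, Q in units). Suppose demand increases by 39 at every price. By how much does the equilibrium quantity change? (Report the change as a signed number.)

ΔQ = 22.75

Equating demand and supply, 697 - 10P = -143 + 14P gives 24P = 840, so P* = 35.
Then Q* = 697 - 10(35) = 347.
After the shift, demand is Qd = 736 - 10P.
Re-solving, 24P = 879 gives P = 36.625 and Q = 369.75.
ΔQ = 369.75 - 347 = 22.75.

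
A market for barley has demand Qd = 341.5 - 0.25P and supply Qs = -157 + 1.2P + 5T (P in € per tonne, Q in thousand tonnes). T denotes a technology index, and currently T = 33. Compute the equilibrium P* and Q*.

With T = 33, supply is Qs = 8 + 1.2P.
At equilibrium Qd = Qs, so 341.5 - 0.25P = 8 + 1.2P; collecting terms, 333.5 = 1.45P and P* = 230.
Substitute back: Q* = 341.5 - 0.25(230) = 284.

P* = 230, Q* = 284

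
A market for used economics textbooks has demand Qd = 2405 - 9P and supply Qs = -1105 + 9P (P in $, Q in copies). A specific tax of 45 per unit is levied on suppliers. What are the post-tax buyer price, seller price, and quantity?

The tax drives a wedge P_b - P_s = 45. Substituting P_s = P_b - 45 into supply: Qs = -1510 + 9P_b.
Set Qd = Qs: 2405 - 9P_b = -1510 + 9P_b, so 3915 = 18P_b and P_b = 217.5.
Then P_s = 217.5 - 45 = 172.5 and Q = 2405 - 9(217.5) = 447.5.

P_b = 217.5, P_s = 172.5, Q = 447.5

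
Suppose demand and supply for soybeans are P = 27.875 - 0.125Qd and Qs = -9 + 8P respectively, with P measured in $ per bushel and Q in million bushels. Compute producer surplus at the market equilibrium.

Rewriting in direct form: Qd = 223 - 8P.
The market clears where 223 - 8P = -9 + 8P. Rearranging, 16P = 232, hence P* = 14.5.
Substitute back: Q* = 223 - 8(14.5) = 107.
Supply choke price (Qs = 0): P = 1.125. Producer surplus = ½ × (14.5 - 1.125) × 107 = 715.5625.

Producer surplus = 715.5625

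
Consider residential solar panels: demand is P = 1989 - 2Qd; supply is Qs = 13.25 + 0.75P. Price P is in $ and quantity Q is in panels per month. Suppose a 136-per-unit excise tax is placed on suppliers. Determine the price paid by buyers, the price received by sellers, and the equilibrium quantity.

Inverting to quantity form: Qd = 994.5 - 0.5P.
Suppliers keep P_s = P_b - 136 per unit, so supply in terms of the buyer price is Qs = -88.75 + 0.75P_b.
Equate demand and the shifted supply: 994.5 - 0.5P_b = -88.75 + 0.75P_b, giving 1.25P_b = 1083.25, so P_b = 866.6.
So P_s = 730.6 and the quantity traded is Q = 994.5 - 0.5(866.6) = 561.2.

P_b = 866.6, P_s = 730.6, Q = 561.2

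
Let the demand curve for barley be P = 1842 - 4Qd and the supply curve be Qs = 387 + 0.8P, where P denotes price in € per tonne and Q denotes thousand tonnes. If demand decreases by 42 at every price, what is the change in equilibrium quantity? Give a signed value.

ΔQ = -32

Solving each curve for Q: Qd = 460.5 - 0.25P.
Set Qd = Qs: 460.5 - 0.25P = 387 + 0.8P, so 73.5 = 1.05P and P* = 70.
Then Q* = 460.5 - 0.25(70) = 443.
After the shift, demand is Qd = 418.5 - 0.25P.
New equilibrium: 31.5 = 1.05P, so P = 30 and Q = 411.
ΔQ = 411 - 443 = -32.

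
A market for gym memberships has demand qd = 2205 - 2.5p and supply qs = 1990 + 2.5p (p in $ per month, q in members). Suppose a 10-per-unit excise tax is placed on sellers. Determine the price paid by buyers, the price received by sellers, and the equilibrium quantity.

With a tax of 10 on sellers, they supply based on the net price p_s = p_b - 10, so qs = 1965 + 2.5p_b.
Market clearing requires 2205 - 2.5p_b = 1965 + 2.5p_b; hence 240 = 5p_b and p_b = 48.
So p_s = 38 and the quantity traded is q = 2205 - 2.5(48) = 2085.

p_b = 48, p_s = 38, q = 2085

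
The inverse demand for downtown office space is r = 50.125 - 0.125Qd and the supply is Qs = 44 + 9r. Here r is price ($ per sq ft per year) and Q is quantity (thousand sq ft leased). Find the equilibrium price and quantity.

r* = 21, Q* = 233

Rewriting in direct form: Qd = 401 - 8r.
Set Qd = Qs: 401 - 8r = 44 + 9r, so 357 = 17r and r* = 21.
From the demand curve, Q* = 401 - 8(21) = 233.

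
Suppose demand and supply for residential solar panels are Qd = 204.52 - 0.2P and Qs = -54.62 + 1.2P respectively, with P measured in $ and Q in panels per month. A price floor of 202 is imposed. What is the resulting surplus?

Surplus = 23.66

At P = 202: Qd = 164.12 and Qs = 187.78.
Surplus = Qs - Qd = 187.78 - 164.12 = 23.66.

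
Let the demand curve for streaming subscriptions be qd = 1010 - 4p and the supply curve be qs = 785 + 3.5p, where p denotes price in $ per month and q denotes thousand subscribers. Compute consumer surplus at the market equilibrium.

Consumer surplus = 99012.5

The market clears where 1010 - 4p = 785 + 3.5p. Rearranging, 7.5p = 225, hence p* = 30.
Then q* = 1010 - 4(30) = 890.
Demand choke price (qd = 0): p = 1010/4 = 252.5. Consumer surplus = ½ × (252.5 - 30) × 890 = 99012.5.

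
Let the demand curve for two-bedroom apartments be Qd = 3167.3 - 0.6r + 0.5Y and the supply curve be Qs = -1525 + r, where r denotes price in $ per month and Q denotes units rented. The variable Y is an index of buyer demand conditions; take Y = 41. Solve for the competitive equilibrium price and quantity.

With Y = 41, demand is Qd = 3187.8 - 0.6r.
The market clears where 3187.8 - 0.6r = -1525 + r. Rearranging, 1.6r = 4712.8, hence r* = 2945.5.
Substitute back: Q* = 3187.8 - 0.6(2945.5) = 1420.5.

r* = 2945.5, Q* = 1420.5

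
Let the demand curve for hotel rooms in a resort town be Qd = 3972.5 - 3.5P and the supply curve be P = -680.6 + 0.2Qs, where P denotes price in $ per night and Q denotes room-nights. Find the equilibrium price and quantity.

P* = 67, Q* = 3738

In direct form, Qs = 3403 + 5P.
Equating demand and supply, 3972.5 - 3.5P = 3403 + 5P gives 8.5P = 569.5, so P* = 67.
Substitute back: Q* = 3972.5 - 3.5(67) = 3738.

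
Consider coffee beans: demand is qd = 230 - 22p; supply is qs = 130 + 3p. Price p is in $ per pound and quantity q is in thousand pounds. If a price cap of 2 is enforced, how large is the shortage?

At p = 2: qd = 186 and qs = 136.
Shortage = qd - qs = 186 - 136 = 50.

Shortage = 50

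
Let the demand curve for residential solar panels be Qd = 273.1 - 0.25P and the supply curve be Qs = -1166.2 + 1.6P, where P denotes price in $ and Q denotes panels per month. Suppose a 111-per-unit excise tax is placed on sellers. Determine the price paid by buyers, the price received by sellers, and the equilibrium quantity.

P_b = 874, P_s = 763, Q = 54.6

The tax drives a wedge P_b - P_s = 111. Substituting P_s = P_b - 111 into supply: Qs = -1343.8 + 1.6P_b.
Set Qd = Qs: 273.1 - 0.25P_b = -1343.8 + 1.6P_b, so 1616.9 = 1.85P_b and P_b = 874.
So P_s = 763 and the quantity traded is Q = 273.1 - 0.25(874) = 54.6.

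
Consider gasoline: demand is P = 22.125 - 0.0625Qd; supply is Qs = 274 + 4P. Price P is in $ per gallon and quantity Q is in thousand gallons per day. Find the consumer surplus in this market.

Consumer surplus = 2628.125

Solving each curve for Q: Qd = 354 - 16P.
Equating demand and supply, 354 - 16P = 274 + 4P gives 20P = 80, so P* = 4.
From the demand curve, Q* = 354 - 16(4) = 290.
Demand choke price (Qd = 0): P = 354/16 = 22.125. Consumer surplus = ½ × (22.125 - 4) × 290 = 2628.125.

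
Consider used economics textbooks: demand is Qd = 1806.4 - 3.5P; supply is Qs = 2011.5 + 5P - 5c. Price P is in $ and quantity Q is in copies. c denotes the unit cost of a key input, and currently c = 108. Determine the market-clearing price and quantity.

P* = 39.4, Q* = 1668.5

With c = 108, supply is Qs = 1471.5 + 5P.
Set Qd = Qs: 1806.4 - 3.5P = 1471.5 + 5P, so 334.9 = 8.5P and P* = 39.4.
Substitute back: Q* = 1806.4 - 3.5(39.4) = 1668.5.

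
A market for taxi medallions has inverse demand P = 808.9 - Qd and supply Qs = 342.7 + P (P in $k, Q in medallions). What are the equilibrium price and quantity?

P* = 233.1, Q* = 575.8

Rewriting in direct form: Qd = 808.9 - P.
At equilibrium Qd = Qs, so 808.9 - P = 342.7 + P; collecting terms, 466.2 = 2P and P* = 233.1.
Plugging P* into demand: Q* = 808.9 - 233.1 = 575.8.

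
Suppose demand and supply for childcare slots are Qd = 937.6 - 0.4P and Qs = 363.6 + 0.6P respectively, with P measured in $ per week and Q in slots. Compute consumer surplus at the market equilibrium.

Set Qd = Qs: 937.6 - 0.4P = 363.6 + 0.6P, so 574 = P and P* = 574.
From the demand curve, Q* = 937.6 - 0.4(574) = 708.
Demand choke price (Qd = 0): P = 937.6/0.4 = 2344. Consumer surplus = ½ × (2344 - 574) × 708 = 626580.

Consumer surplus = 626580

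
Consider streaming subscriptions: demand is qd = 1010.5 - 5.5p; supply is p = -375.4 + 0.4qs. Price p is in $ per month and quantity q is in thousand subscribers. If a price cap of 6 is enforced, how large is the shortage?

Shortage = 24

In direct form, qs = 938.5 + 2.5p.
With p fixed at 6, quantity demanded is 977.5 and quantity supplied is 953.5.
Shortage = qd - qs = 977.5 - 953.5 = 24.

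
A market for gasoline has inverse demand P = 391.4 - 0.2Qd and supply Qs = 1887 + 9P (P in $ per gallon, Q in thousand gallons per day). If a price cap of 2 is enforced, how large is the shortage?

Shortage = 42

In direct form, Qd = 1957 - 5P.
With P fixed at 2, quantity demanded is 1947 and quantity supplied is 1905.
Shortage = Qd - Qs = 1947 - 1905 = 42.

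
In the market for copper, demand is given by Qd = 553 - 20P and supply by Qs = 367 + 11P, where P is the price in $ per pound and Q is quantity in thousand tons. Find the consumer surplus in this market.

Consumer surplus = 4687.225

Set Qd = Qs: 553 - 20P = 367 + 11P, so 186 = 31P and P* = 6.
From the demand curve, Q* = 553 - 20(6) = 433.
Demand choke price (Qd = 0): P = 553/20 = 27.65. Consumer surplus = ½ × (27.65 - 6) × 433 = 4687.225.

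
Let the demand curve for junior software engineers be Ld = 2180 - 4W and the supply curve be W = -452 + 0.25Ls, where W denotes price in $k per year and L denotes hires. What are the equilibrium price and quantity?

W* = 46.5, L* = 1994

In direct form, Ls = 1808 + 4W.
The market clears where 2180 - 4W = 1808 + 4W. Rearranging, 8W = 372, hence W* = 46.5.
Substitute back: L* = 2180 - 4(46.5) = 1994.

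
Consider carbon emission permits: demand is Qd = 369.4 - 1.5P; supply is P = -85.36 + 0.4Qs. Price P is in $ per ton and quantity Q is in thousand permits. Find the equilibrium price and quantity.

P* = 39, Q* = 310.9

Rewriting in direct form: Qs = 213.4 + 2.5P.
The market clears where 369.4 - 1.5P = 213.4 + 2.5P. Rearranging, 4P = 156, hence P* = 39.
Then Q* = 369.4 - 1.5(39) = 310.9.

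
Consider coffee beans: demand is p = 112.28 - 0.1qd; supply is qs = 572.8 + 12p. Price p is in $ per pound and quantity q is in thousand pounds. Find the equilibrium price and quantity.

p* = 25, q* = 872.8

Rewriting in direct form: qd = 1122.8 - 10p.
At equilibrium qd = qs, so 1122.8 - 10p = 572.8 + 12p; collecting terms, 550 = 22p and p* = 25.
Plugging p* into demand: q* = 1122.8 - 10(25) = 872.8.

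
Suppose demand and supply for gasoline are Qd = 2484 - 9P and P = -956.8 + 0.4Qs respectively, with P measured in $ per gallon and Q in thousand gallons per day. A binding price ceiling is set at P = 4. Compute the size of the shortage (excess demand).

Shortage = 46

Rewriting in direct form: Qs = 2392 + 2.5P.
With P fixed at 4, quantity demanded is 2448 and quantity supplied is 2402.
Shortage = Qd - Qs = 2448 - 2402 = 46.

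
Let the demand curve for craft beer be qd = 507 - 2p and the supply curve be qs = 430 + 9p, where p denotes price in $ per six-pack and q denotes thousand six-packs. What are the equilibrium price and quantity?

Equating demand and supply, 507 - 2p = 430 + 9p gives 11p = 77, so p* = 7.
Substitute back: q* = 507 - 2(7) = 493.

p* = 7, q* = 493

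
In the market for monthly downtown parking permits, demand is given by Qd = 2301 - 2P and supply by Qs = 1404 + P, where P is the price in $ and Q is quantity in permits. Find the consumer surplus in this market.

Set Qd = Qs: 2301 - 2P = 1404 + P, so 897 = 3P and P* = 299.
Substitute back: Q* = 2301 - 2(299) = 1703.
Demand choke price (Qd = 0): P = 2301/2 = 1150.5. Consumer surplus = ½ × (1150.5 - 299) × 1703 = 725052.25.

Consumer surplus = 725052.25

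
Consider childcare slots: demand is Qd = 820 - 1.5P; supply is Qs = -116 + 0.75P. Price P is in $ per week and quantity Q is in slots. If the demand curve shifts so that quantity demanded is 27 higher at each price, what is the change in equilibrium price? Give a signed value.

ΔP = 12

Set Qd = Qs: 820 - 1.5P = -116 + 0.75P, so 936 = 2.25P and P* = 416.
Plugging P* into demand: Q* = 820 - 1.5(416) = 196.
After the shift, demand is Qd = 847 - 1.5P.
New equilibrium: 963 = 2.25P, so P = 428 and Q = 205.
ΔP = 428 - 416 = 12.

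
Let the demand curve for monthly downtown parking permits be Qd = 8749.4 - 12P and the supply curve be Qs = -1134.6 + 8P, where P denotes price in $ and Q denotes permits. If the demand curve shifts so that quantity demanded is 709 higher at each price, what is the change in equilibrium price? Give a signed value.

ΔP = 35.45

At equilibrium Qd = Qs, so 8749.4 - 12P = -1134.6 + 8P; collecting terms, 9884 = 20P and P* = 494.2.
Substitute back: Q* = 8749.4 - 12(494.2) = 2819.
After the shift, demand is Qd = 9458.4 - 12P.
Re-solving, 20P = 10593 gives P = 529.65 and Q = 3102.6.
ΔP = 529.65 - 494.2 = 35.45.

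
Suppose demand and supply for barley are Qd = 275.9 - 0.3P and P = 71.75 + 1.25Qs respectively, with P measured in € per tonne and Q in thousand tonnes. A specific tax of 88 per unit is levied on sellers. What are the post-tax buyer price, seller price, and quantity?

In direct form, Qs = -57.4 + 0.8P.
With a tax of 88 on sellers, they supply based on the net price P_s = P_b - 88, so Qs = -127.8 + 0.8P_b.
Market clearing requires 275.9 - 0.3P_b = -127.8 + 0.8P_b; hence 403.7 = 1.1P_b and P_b = 367.
Then P_s = 367 - 88 = 279 and Q = 275.9 - 0.3(367) = 165.8.

P_b = 367, P_s = 279, Q = 165.8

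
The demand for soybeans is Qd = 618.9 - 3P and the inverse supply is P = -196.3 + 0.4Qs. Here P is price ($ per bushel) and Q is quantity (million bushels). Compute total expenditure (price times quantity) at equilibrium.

Total expenditure = 12791.7

Rewriting in direct form: Qs = 490.75 + 2.5P.
At equilibrium Qd = Qs, so 618.9 - 3P = 490.75 + 2.5P; collecting terms, 128.15 = 5.5P and P* = 23.3.
Plugging P* into demand: Q* = 618.9 - 3(23.3) = 549.
Total expenditure = P* × Q* = 23.3 × 549 = 12791.7.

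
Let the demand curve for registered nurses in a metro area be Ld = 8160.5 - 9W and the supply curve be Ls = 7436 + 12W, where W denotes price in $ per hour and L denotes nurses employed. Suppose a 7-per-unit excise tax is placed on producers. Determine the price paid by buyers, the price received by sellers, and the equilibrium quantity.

With a tax of 7 on producers, they supply based on the net price W_s = W_b - 7, so Ls = 7352 + 12W_b.
Equate demand and the shifted supply: 8160.5 - 9W_b = 7352 + 12W_b, giving 21W_b = 808.5, so W_b = 38.5.
Then W_s = 38.5 - 7 = 31.5 and L = 8160.5 - 9(38.5) = 7814.

W_b = 38.5, W_s = 31.5, L = 7814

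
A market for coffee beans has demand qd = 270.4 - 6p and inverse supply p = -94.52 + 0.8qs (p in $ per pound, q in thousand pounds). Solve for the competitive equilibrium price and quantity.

Rewriting in direct form: qs = 118.15 + 1.25p.
Equating demand and supply, 270.4 - 6p = 118.15 + 1.25p gives 7.25p = 152.25, so p* = 21.
Then q* = 270.4 - 6(21) = 144.4.

p* = 21, q* = 144.4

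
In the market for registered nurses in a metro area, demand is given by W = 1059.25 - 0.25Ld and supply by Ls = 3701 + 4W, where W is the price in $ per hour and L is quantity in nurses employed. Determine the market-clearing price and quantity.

Rewriting in direct form: Ld = 4237 - 4W.
The market clears where 4237 - 4W = 3701 + 4W. Rearranging, 8W = 536, hence W* = 67.
From the demand curve, L* = 4237 - 4(67) = 3969.

W* = 67, L* = 3969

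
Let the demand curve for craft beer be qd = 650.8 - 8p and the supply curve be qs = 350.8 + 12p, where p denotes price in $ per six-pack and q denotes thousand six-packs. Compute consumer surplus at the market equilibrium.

At equilibrium qd = qs, so 650.8 - 8p = 350.8 + 12p; collecting terms, 300 = 20p and p* = 15.
Plugging p* into demand: q* = 650.8 - 8(15) = 530.8.
Demand choke price (qd = 0): p = 650.8/8 = 81.35. Consumer surplus = ½ × (81.35 - 15) × 530.8 = 17609.29.

Consumer surplus = 17609.29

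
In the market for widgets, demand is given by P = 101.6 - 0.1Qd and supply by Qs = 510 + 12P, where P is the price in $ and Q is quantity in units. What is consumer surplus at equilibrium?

Consumer surplus = 30889.8

In direct form, Qd = 1016 - 10P.
The market clears where 1016 - 10P = 510 + 12P. Rearranging, 22P = 506, hence P* = 23.
Then Q* = 1016 - 10(23) = 786.
Demand choke price (Qd = 0): P = 1016/10 = 101.6. Consumer surplus = ½ × (101.6 - 23) × 786 = 30889.8.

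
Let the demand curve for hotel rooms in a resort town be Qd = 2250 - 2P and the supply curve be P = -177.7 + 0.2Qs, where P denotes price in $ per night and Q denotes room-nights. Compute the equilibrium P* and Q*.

Solving each curve for Q: Qs = 888.5 + 5P.
Equating demand and supply, 2250 - 2P = 888.5 + 5P gives 7P = 1361.5, so P* = 194.5.
Substitute back: Q* = 2250 - 2(194.5) = 1861.

P* = 194.5, Q* = 1861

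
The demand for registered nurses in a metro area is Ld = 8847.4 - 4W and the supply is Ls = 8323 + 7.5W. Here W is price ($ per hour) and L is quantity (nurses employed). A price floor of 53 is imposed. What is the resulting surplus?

Surplus = 85.1

At W = 53: Ld = 8635.4 and Ls = 8720.5.
Surplus = Ls - Ld = 8720.5 - 8635.4 = 85.1.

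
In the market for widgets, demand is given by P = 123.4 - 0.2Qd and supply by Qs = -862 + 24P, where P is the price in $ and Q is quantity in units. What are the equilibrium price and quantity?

P* = 51, Q* = 362

In direct form, Qd = 617 - 5P.
Set Qd = Qs: 617 - 5P = -862 + 24P, so 1479 = 29P and P* = 51.
Plugging P* into demand: Q* = 617 - 5(51) = 362.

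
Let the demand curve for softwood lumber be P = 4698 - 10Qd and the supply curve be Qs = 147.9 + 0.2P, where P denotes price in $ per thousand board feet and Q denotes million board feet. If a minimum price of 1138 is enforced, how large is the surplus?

Surplus = 19.5

In direct form, Qd = 469.8 - 0.1P.
At P = 1138: Qd = 356 and Qs = 375.5.
Surplus = Qs - Qd = 375.5 - 356 = 19.5.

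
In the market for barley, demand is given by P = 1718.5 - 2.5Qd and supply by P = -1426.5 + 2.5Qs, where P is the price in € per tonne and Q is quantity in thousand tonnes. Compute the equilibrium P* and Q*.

P* = 146, Q* = 629

Rewriting in direct form: Qd = 687.4 - 0.4P and Qs = 570.6 + 0.4P.
At equilibrium Qd = Qs, so 687.4 - 0.4P = 570.6 + 0.4P; collecting terms, 116.8 = 0.8P and P* = 146.
Substitute back: Q* = 687.4 - 0.4(146) = 629.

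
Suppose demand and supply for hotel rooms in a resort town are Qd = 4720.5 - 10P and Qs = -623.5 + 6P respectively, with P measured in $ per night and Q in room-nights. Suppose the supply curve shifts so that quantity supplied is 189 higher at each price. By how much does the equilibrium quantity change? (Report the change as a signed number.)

At equilibrium Qd = Qs, so 4720.5 - 10P = -623.5 + 6P; collecting terms, 5344 = 16P and P* = 334.
Then Q* = 4720.5 - 10(334) = 1380.5.
After the shift, supply is Qs = -434.5 + 6P.
New equilibrium: 5155 = 16P, so P = 322.1875 and Q = 1498.625.
ΔQ = 1498.625 - 1380.5 = 118.125.

ΔQ = 118.125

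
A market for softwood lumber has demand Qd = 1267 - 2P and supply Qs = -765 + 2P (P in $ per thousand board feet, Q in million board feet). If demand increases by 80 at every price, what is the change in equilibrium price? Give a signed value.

The market clears where 1267 - 2P = -765 + 2P. Rearranging, 4P = 2032, hence P* = 508.
Plugging P* into demand: Q* = 1267 - 2(508) = 251.
After the shift, demand is Qd = 1347 - 2P.
Re-solving, 4P = 2112 gives P = 528 and Q = 291.
ΔP = 528 - 508 = 20.

ΔP = 20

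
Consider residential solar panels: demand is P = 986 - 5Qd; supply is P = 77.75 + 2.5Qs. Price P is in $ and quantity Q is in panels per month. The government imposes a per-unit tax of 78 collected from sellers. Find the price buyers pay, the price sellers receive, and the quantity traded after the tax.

In direct form, Qd = 197.2 - 0.2P and Qs = -31.1 + 0.4P.
Sellers keep P_s = P_b - 78 per unit, so supply in terms of the buyer price is Qs = -62.3 + 0.4P_b.
Equate demand and the shifted supply: 197.2 - 0.2P_b = -62.3 + 0.4P_b, giving 0.6P_b = 259.5, so P_b = 432.5.
Then P_s = 432.5 - 78 = 354.5 and Q = 197.2 - 0.2(432.5) = 110.7.

P_b = 432.5, P_s = 354.5, Q = 110.7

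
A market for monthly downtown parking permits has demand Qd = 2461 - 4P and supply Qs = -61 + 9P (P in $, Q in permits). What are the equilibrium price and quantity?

The market clears where 2461 - 4P = -61 + 9P. Rearranging, 13P = 2522, hence P* = 194.
Substitute back: Q* = 2461 - 4(194) = 1685.

P* = 194, Q* = 1685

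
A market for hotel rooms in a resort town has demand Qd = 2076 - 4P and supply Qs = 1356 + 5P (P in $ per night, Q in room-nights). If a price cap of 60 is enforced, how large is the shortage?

Evaluating both curves at the ceiling price 60 gives Qd = 1836, Qs = 1656.
Shortage = Qd - Qs = 1836 - 1656 = 180.

Shortage = 180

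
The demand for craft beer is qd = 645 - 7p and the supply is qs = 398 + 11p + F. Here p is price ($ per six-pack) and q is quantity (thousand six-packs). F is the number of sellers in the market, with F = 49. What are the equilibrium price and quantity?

p* = 11, q* = 568

With F = 49, supply is qs = 447 + 11p.
Set qd = qs: 645 - 7p = 447 + 11p, so 198 = 18p and p* = 11.
Then q* = 645 - 7(11) = 568.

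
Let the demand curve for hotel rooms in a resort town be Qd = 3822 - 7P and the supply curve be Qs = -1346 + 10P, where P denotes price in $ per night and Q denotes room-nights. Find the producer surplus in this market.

Producer surplus = 143481.8

Equating demand and supply, 3822 - 7P = -1346 + 10P gives 17P = 5168, so P* = 304.
Then Q* = 3822 - 7(304) = 1694.
Supply choke price (Qs = 0): P = 134.6. Producer surplus = ½ × (304 - 134.6) × 1694 = 143481.8.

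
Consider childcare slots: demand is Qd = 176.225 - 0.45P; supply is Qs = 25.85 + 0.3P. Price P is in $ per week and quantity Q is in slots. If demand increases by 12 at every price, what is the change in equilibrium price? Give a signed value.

ΔP = 16

At equilibrium Qd = Qs, so 176.225 - 0.45P = 25.85 + 0.3P; collecting terms, 150.375 = 0.75P and P* = 200.5.
Then Q* = 176.225 - 0.45(200.5) = 86.
After the shift, demand is Qd = 188.225 - 0.45P.
Re-solving, 0.75P = 162.375 gives P = 216.5 and Q = 90.8.
ΔP = 216.5 - 200.5 = 16.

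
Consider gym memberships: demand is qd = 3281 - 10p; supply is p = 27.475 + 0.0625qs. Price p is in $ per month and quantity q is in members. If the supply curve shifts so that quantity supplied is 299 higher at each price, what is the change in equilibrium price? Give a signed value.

Δp = -11.5

Rewriting in direct form: qs = -439.6 + 16p.
The market clears where 3281 - 10p = -439.6 + 16p. Rearranging, 26p = 3720.6, hence p* = 143.1.
From the demand curve, q* = 3281 - 10(143.1) = 1850.
After the shift, supply is qs = -140.6 + 16p.
The new intersection has 3421.6 = 26p, i.e. p = 131.6, q = 1965.
Δp = 131.6 - 143.1 = -11.5.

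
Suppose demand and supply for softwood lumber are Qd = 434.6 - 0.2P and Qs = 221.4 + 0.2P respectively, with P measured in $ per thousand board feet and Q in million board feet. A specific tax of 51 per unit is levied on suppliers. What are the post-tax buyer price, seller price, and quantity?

P_b = 558.5, P_s = 507.5, Q = 322.9

With a tax of 51 on suppliers, they supply based on the net price P_s = P_b - 51, so Qs = 211.2 + 0.2P_b.
Set Qd = Qs: 434.6 - 0.2P_b = 211.2 + 0.2P_b, so 223.4 = 0.4P_b and P_b = 558.5.
Then P_s = 558.5 - 51 = 507.5 and Q = 434.6 - 0.2(558.5) = 322.9.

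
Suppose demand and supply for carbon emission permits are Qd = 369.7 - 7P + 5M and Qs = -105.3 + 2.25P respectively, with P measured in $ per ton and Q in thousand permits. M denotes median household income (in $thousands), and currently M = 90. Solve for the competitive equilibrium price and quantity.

P* = 100, Q* = 119.7

With M = 90, demand is Qd = 819.7 - 7P.
Equating demand and supply, 819.7 - 7P = -105.3 + 2.25P gives 9.25P = 925, so P* = 100.
From the demand curve, Q* = 819.7 - 7(100) = 119.7.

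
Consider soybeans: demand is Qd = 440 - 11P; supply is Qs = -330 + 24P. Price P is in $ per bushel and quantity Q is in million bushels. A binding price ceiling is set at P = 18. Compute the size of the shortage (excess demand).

Shortage = 140

At P = 18: Qd = 242 and Qs = 102.
Shortage = Qd - Qs = 242 - 102 = 140.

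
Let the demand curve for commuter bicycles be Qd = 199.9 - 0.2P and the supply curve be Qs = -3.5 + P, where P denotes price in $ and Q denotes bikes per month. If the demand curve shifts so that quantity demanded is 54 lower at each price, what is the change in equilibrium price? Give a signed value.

At equilibrium Qd = Qs, so 199.9 - 0.2P = -3.5 + P; collecting terms, 203.4 = 1.2P and P* = 169.5.
Substitute back: Q* = 199.9 - 0.2(169.5) = 166.
After the shift, demand is Qd = 145.9 - 0.2P.
The new intersection has 149.4 = 1.2P, i.e. P = 124.5, Q = 121.
ΔP = 124.5 - 169.5 = -45.

ΔP = -45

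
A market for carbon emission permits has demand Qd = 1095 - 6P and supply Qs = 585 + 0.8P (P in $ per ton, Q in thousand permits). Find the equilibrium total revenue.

Total revenue = 48375

Set Qd = Qs: 1095 - 6P = 585 + 0.8P, so 510 = 6.8P and P* = 75.
Substitute back: Q* = 1095 - 6(75) = 645.
Total revenue = P* × Q* = 75 × 645 = 48375.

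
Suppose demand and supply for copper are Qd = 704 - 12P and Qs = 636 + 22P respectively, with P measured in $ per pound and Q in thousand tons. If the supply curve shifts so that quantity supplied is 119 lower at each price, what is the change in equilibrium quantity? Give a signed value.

ΔQ = -42

Set Qd = Qs: 704 - 12P = 636 + 22P, so 68 = 34P and P* = 2.
Plugging P* into demand: Q* = 704 - 12(2) = 680.
After the shift, supply is Qs = 517 + 22P.
Re-solving, 34P = 187 gives P = 5.5 and Q = 638.
ΔQ = 638 - 680 = -42.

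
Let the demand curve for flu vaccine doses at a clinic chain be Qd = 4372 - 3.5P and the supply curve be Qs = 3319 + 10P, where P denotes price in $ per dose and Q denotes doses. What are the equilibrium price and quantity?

Equating demand and supply, 4372 - 3.5P = 3319 + 10P gives 13.5P = 1053, so P* = 78.
Plugging P* into demand: Q* = 4372 - 3.5(78) = 4099.

P* = 78, Q* = 4099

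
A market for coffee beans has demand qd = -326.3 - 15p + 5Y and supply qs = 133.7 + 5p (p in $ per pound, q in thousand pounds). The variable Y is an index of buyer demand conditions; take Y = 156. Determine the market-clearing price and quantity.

With Y = 156, demand is qd = 453.7 - 15p.
At equilibrium qd = qs, so 453.7 - 15p = 133.7 + 5p; collecting terms, 320 = 20p and p* = 16.
Substitute back: q* = 453.7 - 15(16) = 213.7.

p* = 16, q* = 213.7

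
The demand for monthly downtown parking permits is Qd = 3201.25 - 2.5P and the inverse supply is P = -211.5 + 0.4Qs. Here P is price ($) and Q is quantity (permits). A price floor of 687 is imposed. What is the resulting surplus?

Surplus = 762.5

Solving each curve for Q: Qs = 528.75 + 2.5P.
With P fixed at 687, quantity demanded is 1483.75 and quantity supplied is 2246.25.
Surplus = Qs - Qd = 2246.25 - 1483.75 = 762.5.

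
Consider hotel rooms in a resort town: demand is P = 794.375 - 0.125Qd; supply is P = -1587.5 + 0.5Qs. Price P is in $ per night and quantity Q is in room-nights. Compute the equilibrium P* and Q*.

Solving each curve for Q: Qd = 6355 - 8P and Qs = 3175 + 2P.
At equilibrium Qd = Qs, so 6355 - 8P = 3175 + 2P; collecting terms, 3180 = 10P and P* = 318.
Substitute back: Q* = 6355 - 8(318) = 3811.

P* = 318, Q* = 3811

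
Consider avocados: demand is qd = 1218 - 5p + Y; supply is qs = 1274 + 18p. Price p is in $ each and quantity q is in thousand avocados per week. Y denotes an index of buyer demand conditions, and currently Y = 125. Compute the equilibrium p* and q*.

p* = 3, q* = 1328

With Y = 125, demand is qd = 1343 - 5p.
Equating demand and supply, 1343 - 5p = 1274 + 18p gives 23p = 69, so p* = 3.
From the demand curve, q* = 1343 - 5(3) = 1328.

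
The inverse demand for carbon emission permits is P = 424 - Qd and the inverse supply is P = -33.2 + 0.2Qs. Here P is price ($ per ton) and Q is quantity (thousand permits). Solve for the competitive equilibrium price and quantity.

In direct form, Qd = 424 - P and Qs = 166 + 5P.
The market clears where 424 - P = 166 + 5P. Rearranging, 6P = 258, hence P* = 43.
Then Q* = 424 - 43 = 381.

P* = 43, Q* = 381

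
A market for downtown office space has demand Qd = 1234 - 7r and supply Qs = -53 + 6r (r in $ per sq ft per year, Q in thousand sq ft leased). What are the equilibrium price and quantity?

r* = 99, Q* = 541

Equating demand and supply, 1234 - 7r = -53 + 6r gives 13r = 1287, so r* = 99.
Plugging r* into demand: Q* = 1234 - 7(99) = 541.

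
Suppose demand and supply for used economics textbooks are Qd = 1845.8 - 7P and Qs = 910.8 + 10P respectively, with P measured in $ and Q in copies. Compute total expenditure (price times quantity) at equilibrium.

Set Qd = Qs: 1845.8 - 7P = 910.8 + 10P, so 935 = 17P and P* = 55.
Plugging P* into demand: Q* = 1845.8 - 7(55) = 1460.8.
Total expenditure = P* × Q* = 55 × 1460.8 = 80344.

Total expenditure = 80344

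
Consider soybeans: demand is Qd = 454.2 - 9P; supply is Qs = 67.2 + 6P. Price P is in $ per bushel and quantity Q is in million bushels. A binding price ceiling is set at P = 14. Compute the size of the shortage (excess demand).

Evaluating both curves at the ceiling price 14 gives Qd = 328.2, Qs = 151.2.
Shortage = Qd - Qs = 328.2 - 151.2 = 177.

Shortage = 177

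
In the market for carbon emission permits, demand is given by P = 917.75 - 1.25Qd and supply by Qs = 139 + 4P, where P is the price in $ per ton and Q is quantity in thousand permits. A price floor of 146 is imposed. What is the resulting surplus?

Surplus = 105.6

In direct form, Qd = 734.2 - 0.8P.
At P = 146: Qd = 617.4 and Qs = 723.
Surplus = Qs - Qd = 723 - 617.4 = 105.6.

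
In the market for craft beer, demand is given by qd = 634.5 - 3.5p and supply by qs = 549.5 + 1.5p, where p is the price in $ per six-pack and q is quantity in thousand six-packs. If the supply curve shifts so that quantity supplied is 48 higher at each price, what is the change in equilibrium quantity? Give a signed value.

Δq = 33.6

At equilibrium qd = qs, so 634.5 - 3.5p = 549.5 + 1.5p; collecting terms, 85 = 5p and p* = 17.
Substitute back: q* = 634.5 - 3.5(17) = 575.
After the shift, supply is qs = 597.5 + 1.5p.
Re-solving, 5p = 37 gives p = 7.4 and q = 608.6.
Δq = 608.6 - 575 = 33.6.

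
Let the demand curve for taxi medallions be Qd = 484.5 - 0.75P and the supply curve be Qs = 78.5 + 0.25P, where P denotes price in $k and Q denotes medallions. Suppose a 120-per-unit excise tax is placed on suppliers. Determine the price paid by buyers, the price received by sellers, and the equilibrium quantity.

P_b = 436, P_s = 316, Q = 157.5

Suppliers keep P_s = P_b - 120 per unit, so supply in terms of the buyer price is Qs = 48.5 + 0.25P_b.
Set Qd = Qs: 484.5 - 0.75P_b = 48.5 + 0.25P_b, so 436 = P_b and P_b = 436.
Then P_s = 436 - 120 = 316 and Q = 484.5 - 0.75(436) = 157.5.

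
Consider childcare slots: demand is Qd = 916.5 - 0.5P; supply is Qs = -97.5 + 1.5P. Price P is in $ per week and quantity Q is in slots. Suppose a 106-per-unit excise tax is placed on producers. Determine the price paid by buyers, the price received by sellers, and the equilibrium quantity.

P_b = 586.5, P_s = 480.5, Q = 623.25

The tax drives a wedge P_b - P_s = 106. Substituting P_s = P_b - 106 into supply: Qs = -256.5 + 1.5P_b.
Equate demand and the shifted supply: 916.5 - 0.5P_b = -256.5 + 1.5P_b, giving 2P_b = 1173, so P_b = 586.5.
Then P_s = 586.5 - 106 = 480.5 and Q = 916.5 - 0.5(586.5) = 623.25.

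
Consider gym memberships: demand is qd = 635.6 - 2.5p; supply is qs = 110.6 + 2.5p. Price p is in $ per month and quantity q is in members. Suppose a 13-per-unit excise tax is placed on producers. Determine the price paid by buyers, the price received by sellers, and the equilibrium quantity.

p_b = 111.5, p_s = 98.5, q = 356.85

With a tax of 13 on producers, they supply based on the net price p_s = p_b - 13, so qs = 78.1 + 2.5p_b.
Equate demand and the shifted supply: 635.6 - 2.5p_b = 78.1 + 2.5p_b, giving 5p_b = 557.5, so p_b = 111.5.
Then p_s = 111.5 - 13 = 98.5 and q = 635.6 - 2.5(111.5) = 356.85.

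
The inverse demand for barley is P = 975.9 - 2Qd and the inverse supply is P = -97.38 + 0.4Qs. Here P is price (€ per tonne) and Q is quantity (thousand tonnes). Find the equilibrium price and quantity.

In direct form, Qd = 487.95 - 0.5P and Qs = 243.45 + 2.5P.
Equating demand and supply, 487.95 - 0.5P = 243.45 + 2.5P gives 3P = 244.5, so P* = 81.5.
From the demand curve, Q* = 487.95 - 0.5(81.5) = 447.2.

P* = 81.5, Q* = 447.2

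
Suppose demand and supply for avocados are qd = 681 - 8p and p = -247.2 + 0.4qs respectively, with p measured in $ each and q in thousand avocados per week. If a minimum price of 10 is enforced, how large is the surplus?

Surplus = 42

Solving each curve for q: qs = 618 + 2.5p.
At p = 10: qd = 601 and qs = 643.
Surplus = qs - qd = 643 - 601 = 42.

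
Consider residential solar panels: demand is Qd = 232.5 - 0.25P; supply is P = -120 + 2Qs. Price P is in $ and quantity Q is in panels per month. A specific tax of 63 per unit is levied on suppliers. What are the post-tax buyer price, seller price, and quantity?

P_b = 272, P_s = 209, Q = 164.5

Rewriting in direct form: Qs = 60 + 0.5P.
Suppliers keep P_s = P_b - 63 per unit, so supply in terms of the buyer price is Qs = 28.5 + 0.5P_b.
Set Qd = Qs: 232.5 - 0.25P_b = 28.5 + 0.5P_b, so 204 = 0.75P_b and P_b = 272.
Then P_s = 272 - 63 = 209 and Q = 232.5 - 0.25(272) = 164.5.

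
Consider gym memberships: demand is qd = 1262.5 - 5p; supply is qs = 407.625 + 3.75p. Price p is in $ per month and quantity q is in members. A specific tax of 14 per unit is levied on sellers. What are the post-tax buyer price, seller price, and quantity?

The tax drives a wedge p_b - p_s = 14. Substituting p_s = p_b - 14 into supply: qs = 355.125 + 3.75p_b.
Market clearing requires 1262.5 - 5p_b = 355.125 + 3.75p_b; hence 907.375 = 8.75p_b and p_b = 103.7.
So p_s = 89.7 and the quantity traded is q = 1262.5 - 5(103.7) = 744.

p_b = 103.7, p_s = 89.7, q = 744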